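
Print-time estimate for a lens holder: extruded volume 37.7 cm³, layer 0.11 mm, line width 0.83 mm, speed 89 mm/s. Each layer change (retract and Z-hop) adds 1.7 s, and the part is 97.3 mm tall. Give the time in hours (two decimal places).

1.71 hours

Bead cross-section = 0.11 × 0.83 = 0.0913 mm².
Total extruded path = 37700/0.0913 = 412924.4 mm.
Extrusion time = 412924.4 / 89 = 4639.6 s.
Layers = ⌈97.3/0.11⌉ = 885.
Z-hop total = 885 × 1.7 = 1504.5 s.
Altogether 4639.6 + 1504.5 = 6144.1 s, i.e. 1.71 hours.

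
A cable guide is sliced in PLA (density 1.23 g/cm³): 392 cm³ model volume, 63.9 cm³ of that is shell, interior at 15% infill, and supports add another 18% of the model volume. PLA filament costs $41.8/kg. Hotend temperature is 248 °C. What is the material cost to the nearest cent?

$9.44

Infill region = 392 − 63.9 = 328.1 cm³.
Deposited infill = 0.15 × 328.1 = 49.215 cm³.
Support: 0.18 × 392 → 70.56 cm³.
Total printed volume: 63.9 + 49.215 + 70.56 → 183.675 cm³.
Mass = 183.675 × 1.23, so 225.92025 g.
At $41.8/kg: 225.92025/1000 × 41.8 = $9.44.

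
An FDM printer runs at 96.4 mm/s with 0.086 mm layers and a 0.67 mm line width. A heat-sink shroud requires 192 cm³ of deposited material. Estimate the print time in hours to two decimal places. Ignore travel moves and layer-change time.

Line area = 0.086 × 0.67 = 0.05762 mm².
Total extruded path = 192000/0.05762 = 3332176.3 mm.
Extrusion time = 3332176.3 / 96.4 = 34566.1 s.
That's 34566.1 s → 9.60 hours.

9.60 hours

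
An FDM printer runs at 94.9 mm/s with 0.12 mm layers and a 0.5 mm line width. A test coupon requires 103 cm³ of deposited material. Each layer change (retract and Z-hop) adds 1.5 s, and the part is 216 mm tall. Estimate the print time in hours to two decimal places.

Bead cross-section = 0.12 × 0.5, so 0.06 mm².
Path length: 103000 mm³ / 0.06 mm² → 1716666.7 mm.
Print-move time = 1716666.7 / 94.9 = 18089.2 s.
Layer count = ceil(216 / 0.12) = 1800.
Non-print overhead: 1800 × 1.5 → 2700 s.
Total = 18089.2 + 2700 = 20789.2 s = 5.77 hours.

5.77 hours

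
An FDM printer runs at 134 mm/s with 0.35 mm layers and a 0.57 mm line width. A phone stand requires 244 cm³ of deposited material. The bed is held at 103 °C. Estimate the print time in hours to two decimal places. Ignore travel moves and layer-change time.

Line area = 0.35 × 0.57, so 0.1995 mm².
Path length: 244000 mm³ / 0.1995 mm² → 1223057.6 mm.
Time extruding: 1223057.6 / 134 → 9127.3 s.
9127.3 s = 2.54 hours.

2.54 hours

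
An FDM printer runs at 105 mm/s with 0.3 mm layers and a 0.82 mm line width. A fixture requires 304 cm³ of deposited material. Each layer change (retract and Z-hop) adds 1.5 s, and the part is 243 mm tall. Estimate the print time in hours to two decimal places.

3.61 hours

Extrusion cross-section = 0.3 × 0.82 = 0.246 mm².
Toolpath length = 304 cm³ / 0.246 mm² = 304000 / 0.246 = 1235772.4 mm.
Extrusion time: 1235772.4 / 105 → 11769.3 s.
Number of layers: 243 / 0.3 → 810 (rounded up).
Non-print overhead = 810 × 1.5, so 1215 s.
Total = 11769.3 + 1215 = 12984.3 s = 3.61 hours.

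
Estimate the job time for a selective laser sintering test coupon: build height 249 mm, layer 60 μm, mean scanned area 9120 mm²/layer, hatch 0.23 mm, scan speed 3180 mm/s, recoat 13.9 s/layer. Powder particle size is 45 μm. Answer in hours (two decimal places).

Layer count = ceil(249 / 0.06) = 4150.
Scan path per layer: 9120 / 0.23 → 39652.2 mm.
Scan time per layer: 39652.2 / 3180 → 12.4692 s.
Per-layer time = 12.4692 + 13.9 = 26.3692 s.
Total: 4150 × 26.3692 s = 109432.18 s → 30.40 hours.

30.40 hours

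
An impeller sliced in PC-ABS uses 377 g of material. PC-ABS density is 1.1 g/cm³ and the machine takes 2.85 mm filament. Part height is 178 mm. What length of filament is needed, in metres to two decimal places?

Volume = 377 g / 1.1 g·cm⁻³ = 342.7273 cm³ = 342727.3 mm³.
A = π r² = π × 1.425² = 6.3794 mm².
Length = 342727.3 / 6.3794 = 53724.06 mm = 53.72 m.

53.72 m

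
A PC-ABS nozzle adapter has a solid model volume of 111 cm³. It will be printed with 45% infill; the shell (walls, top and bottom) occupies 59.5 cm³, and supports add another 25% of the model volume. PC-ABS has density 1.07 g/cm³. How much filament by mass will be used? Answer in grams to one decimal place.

Infill region = 111 − 59.5, so 51.5 cm³.
Deposited infill = 0.45 × 51.5 = 23.175 cm³.
Support = 0.25 × 111 = 27.75 cm³.
Total printed volume: 59.5 + 23.175 + 27.75 → 110.425 cm³.
Mass: 110.425 × 1.07 → 118.15475 g.

118.2 g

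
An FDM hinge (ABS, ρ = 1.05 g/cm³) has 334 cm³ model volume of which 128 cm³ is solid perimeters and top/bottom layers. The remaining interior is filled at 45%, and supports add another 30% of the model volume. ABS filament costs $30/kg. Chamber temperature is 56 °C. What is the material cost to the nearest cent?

$10.11

Infill region = 334 − 128, so 206 cm³.
Infill volume = 0.45 × 206, so 92.7 cm³.
Support = 0.30 × 334, so 100.2 cm³.
Total printed volume = 128 + 92.7 + 100.2, so 320.9 cm³.
Mass: 320.9 × 1.05 → 336.945 g.
At $30/kg: 336.945/1000 × 30 = $10.11.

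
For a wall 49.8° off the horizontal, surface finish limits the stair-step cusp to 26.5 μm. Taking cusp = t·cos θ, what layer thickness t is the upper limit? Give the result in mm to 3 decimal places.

0.041 mm

t = h_c / cos θ = 0.0265 / 0.6455 = 0.041 mm.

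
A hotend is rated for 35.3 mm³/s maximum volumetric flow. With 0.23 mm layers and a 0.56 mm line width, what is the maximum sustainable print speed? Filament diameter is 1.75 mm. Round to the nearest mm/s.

274 mm/s

Bead cross-section: 0.23 × 0.56 → 0.1288 mm².
Max speed = 35.3 / 0.1288 = 274.07 ≈ 274 mm/s.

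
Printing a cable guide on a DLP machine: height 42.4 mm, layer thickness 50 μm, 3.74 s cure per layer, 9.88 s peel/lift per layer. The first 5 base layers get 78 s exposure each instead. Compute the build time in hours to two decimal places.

3.31 hours

Layer count = ceil(42.4 / 0.05) = 848.
Burn-in layers: 5 × (78 + 9.88) → 439.4 s.
Remaining layers = 843 × (3.74 + 9.88) = 11481.66 s.
Total = 439.4 + 11481.66 = 11921.06 s = 3.31 hours.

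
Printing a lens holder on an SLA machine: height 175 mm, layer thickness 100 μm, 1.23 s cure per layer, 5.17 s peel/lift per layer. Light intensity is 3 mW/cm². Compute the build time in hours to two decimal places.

Layer count = ceil(175 / 0.1) = 1750.
Cycle time = 1.23 + 5.17 = 6.4 s.
Total = 1750 × 6.4 = 11200 s = 3.11 hours.

3.11 hours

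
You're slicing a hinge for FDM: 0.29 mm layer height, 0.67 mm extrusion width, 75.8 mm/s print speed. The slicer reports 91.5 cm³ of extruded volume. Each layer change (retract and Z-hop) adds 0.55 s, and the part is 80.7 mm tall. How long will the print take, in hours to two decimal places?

1.77 hours

Bead cross-section: 0.29 × 0.67 → 0.1943 mm².
Toolpath length = 91.5 cm³ / 0.1943 mm² = 91500 / 0.1943 = 470921.3 mm.
Print-move time = 470921.3 / 75.8 = 6212.7 s.
Number of layers: 80.7 / 0.29 → 279 (rounded up).
Non-print overhead = 279 × 0.55 = 153.45 s.
Altogether 6212.7 + 153.45 = 6366.15 s, i.e. 1.77 hours.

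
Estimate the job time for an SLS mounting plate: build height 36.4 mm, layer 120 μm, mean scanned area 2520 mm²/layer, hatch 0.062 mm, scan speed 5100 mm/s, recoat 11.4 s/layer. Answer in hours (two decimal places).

Number of layers: 36.4 / 0.12 → 304 (rounded up).
Per-layer scan distance = 2520 / 0.062 = 40645.2 mm.
Per-layer scan time: 40645.2 / 5100 → 7.9696 s.
Layer cycle = 7.9696 + 11.4, so 19.3696 s.
304 layers × 19.3696 s/layer = 5888.3584 s, i.e. 1.64 hours.

1.64 hours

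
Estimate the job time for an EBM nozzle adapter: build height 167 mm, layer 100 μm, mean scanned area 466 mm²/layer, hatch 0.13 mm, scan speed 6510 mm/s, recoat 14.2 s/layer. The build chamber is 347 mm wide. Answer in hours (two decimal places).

6.84 hours

Number of layers: 167 / 0.1 → 1670 (rounded up).
Hatch length per layer = 466 / 0.13, so 3584.6 mm.
Scan time per layer: 3584.6 / 6510 → 0.5506 s.
Per-layer time: 0.5506 + 14.2 → 14.7506 s.
Total: 1670 × 14.7506 s = 24633.502 s → 6.84 hours.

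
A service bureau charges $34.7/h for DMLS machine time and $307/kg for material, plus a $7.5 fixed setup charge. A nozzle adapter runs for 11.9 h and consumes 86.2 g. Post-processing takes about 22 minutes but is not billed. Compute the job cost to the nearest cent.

$446.89

Time charge: 34.7 × 11.9 → $412.93.
Feedstock cost: 307 × 86.2/1000 → $26.4634.
Total = 412.93 + 26.4634 + 7.5 = 446.8934 ≈ $446.89.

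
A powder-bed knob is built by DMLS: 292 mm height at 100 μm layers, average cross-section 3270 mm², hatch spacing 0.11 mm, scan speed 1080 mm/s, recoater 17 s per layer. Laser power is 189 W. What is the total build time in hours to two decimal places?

36.11 hours

Layer count = ceil(292 / 0.1) = 2920.
Per-layer scan distance: 3270 / 0.11 → 29727.3 mm.
Scan time per layer = 29727.3 / 1080, so 27.5253 s.
Time per layer = 27.5253 + 17 = 44.5253 s.
Build time = 2920 × 44.5253 = 130013.876 s = 36.11 hours.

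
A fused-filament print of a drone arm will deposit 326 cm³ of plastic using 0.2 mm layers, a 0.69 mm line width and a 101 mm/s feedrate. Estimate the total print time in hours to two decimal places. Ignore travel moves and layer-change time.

Extrusion cross-section: 0.2 × 0.69 → 0.138 mm².
Total extruded path = 326000/0.138 = 2362318.8 mm.
Print-move time: 2362318.8 / 101 → 23389.3 s.
That's 23389.3 s → 6.50 hours.

6.50 hours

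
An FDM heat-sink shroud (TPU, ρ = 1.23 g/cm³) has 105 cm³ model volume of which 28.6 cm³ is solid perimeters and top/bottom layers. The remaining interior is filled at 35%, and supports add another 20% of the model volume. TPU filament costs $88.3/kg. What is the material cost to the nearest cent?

$8.29

Volume inside the shell: 105 − 28.6 → 76.4 cm³.
Deposited infill = 0.35 × 76.4, so 26.74 cm³.
Support = 0.20 × 105, so 21 cm³.
Total extruded = 28.6 + 26.74 + 21, so 76.34 cm³.
Mass: 76.34 × 1.23 → 93.8982 g.
At $88.3/kg: 93.8982/1000 × 88.3 = $8.29.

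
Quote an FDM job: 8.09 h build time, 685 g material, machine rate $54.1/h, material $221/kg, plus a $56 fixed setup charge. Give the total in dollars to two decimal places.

Machine cost = 54.1 × 8.09 = $437.669.
Feedstock cost = 221 × 685/1000, so $151.385.
Adding setup: 437.669 + 151.385 + 56 → 645.054 ≈ $645.05.

$645.05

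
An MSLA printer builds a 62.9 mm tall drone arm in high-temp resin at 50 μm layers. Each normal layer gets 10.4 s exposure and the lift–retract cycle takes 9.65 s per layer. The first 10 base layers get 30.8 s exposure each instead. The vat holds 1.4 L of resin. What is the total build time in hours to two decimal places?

Layer count = ceil(62.9 / 0.05) = 1258.
Burn-in layers = 10 × (30.8 + 9.65) = 404.5 s.
Normal layers = 1248 × (10.4 + 9.65), so 25022.4 s.
Sum: 404.5 + 25022.4 = 25426.9 s → 7.06 hours.

7.06 hours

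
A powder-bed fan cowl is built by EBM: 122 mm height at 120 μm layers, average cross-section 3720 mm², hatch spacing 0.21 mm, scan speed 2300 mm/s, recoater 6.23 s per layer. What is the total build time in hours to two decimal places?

Layers = ⌈122/0.12⌉ = 1017.
Scan path per layer: 3720 / 0.21 → 17714.3 mm.
Per-layer scan time = 17714.3 / 2300 = 7.7019 s.
Per-layer time = 7.7019 + 6.23 = 13.9319 s.
1017 layers × 13.9319 s/layer = 14168.7423 s, i.e. 3.94 hours.

3.94 hours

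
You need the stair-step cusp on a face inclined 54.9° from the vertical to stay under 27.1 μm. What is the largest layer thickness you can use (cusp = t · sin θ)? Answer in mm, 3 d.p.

t = h_c / sin θ = 0.0271 / 0.8181 = 0.033 mm.

0.033 mm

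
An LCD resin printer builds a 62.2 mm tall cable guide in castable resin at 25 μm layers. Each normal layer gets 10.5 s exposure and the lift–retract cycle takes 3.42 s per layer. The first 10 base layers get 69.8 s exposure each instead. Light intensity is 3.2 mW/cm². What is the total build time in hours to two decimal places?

Number of layers: 62.2 / 0.025 → 2488 (rounded up).
Base layers = 10 × (69.8 + 3.42), so 732.2 s.
Remaining layers: 2478 × (10.5 + 3.42) → 34493.76 s.
Total = 732.2 + 34493.76 = 35225.96 s = 9.78 hours.

9.78 hours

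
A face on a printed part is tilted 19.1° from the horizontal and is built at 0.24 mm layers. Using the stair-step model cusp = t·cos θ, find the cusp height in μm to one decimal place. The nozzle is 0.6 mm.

226.8 μm

Cusp = layer height × cos(19.1°) = 0.24 × 0.9449 = 0.226776 mm = 226.8 μm.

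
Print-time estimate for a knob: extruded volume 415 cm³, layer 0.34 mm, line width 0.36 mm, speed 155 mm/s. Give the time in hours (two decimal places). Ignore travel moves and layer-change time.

Extrusion cross-section: 0.34 × 0.36 → 0.1224 mm².
Total extruded path = 415000/0.1224 = 3390522.9 mm.
Time extruding: 3390522.9 / 155 → 21874.3 s.
Converting: 21874.3 s = 6.08 hours.

6.08 hours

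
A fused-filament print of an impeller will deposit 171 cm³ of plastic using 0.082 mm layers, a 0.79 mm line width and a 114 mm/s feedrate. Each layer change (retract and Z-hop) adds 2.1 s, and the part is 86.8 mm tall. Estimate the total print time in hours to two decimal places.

7.05 hours

Extrusion cross-section = 0.082 × 0.79 = 0.06478 mm².
Total extruded path = 171000/0.06478 = 2639703.6 mm.
Print-move time = 2639703.6 / 114 = 23155.3 s.
Number of layers: 86.8 / 0.082 → 1059 (rounded up).
Layer-change overhead: 1059 × 2.1 → 2223.9 s.
Altogether 23155.3 + 2223.9 = 25379.2 s, i.e. 7.05 hours.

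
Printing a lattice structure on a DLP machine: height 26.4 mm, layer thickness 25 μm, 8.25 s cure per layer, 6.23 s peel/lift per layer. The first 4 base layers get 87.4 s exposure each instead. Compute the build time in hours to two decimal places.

Number of layers: 26.4 / 0.025 → 1056 (rounded up).
Base layers = 4 × (87.4 + 6.23), so 374.52 s.
Normal layers = 1052 × (8.25 + 6.23) = 15232.96 s.
Sum: 374.52 + 15232.96 = 15607.48 s → 4.34 hours.

4.34 hours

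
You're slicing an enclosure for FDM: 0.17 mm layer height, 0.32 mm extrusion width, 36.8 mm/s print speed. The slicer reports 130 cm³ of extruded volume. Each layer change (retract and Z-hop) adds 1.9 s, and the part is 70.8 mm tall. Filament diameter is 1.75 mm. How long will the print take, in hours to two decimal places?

18.26 hours

Line area = 0.17 × 0.32, so 0.0544 mm².
Total extruded path = 130000/0.0544 = 2389705.9 mm.
Print-move time = 2389705.9 / 36.8, so 64937.7 s.
Layers = ⌈70.8/0.17⌉ = 417.
Layer-change overhead = 417 × 1.9 = 792.3 s.
Altogether 64937.7 + 792.3 = 65730 s, i.e. 18.26 hours.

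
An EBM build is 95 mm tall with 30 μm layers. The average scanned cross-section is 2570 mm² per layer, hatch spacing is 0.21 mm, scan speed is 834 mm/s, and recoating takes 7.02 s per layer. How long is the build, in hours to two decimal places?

Layers = ⌈95/0.03⌉ = 3167.
Hatch length per layer: 2570 / 0.21 → 12238.1 mm.
Beam time per layer = 12238.1 / 834, so 14.674 s.
Layer cycle = 14.674 + 7.02 = 21.694 s.
Build time = 3167 × 21.694 = 68704.898 s = 19.08 hours.

19.08 hours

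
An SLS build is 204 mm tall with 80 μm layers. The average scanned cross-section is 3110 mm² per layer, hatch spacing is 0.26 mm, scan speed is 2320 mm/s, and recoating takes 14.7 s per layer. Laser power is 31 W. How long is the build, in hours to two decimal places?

14.06 hours

Number of layers: 204 / 0.08 → 2550 (rounded up).
Hatch length per layer = 3110 / 0.26 = 11961.5 mm.
Per-layer scan time = 11961.5 / 2320 = 5.1558 s.
Time per layer = 5.1558 + 14.7, so 19.8558 s.
2550 layers × 19.8558 s/layer = 50632.29 s, i.e. 14.06 hours.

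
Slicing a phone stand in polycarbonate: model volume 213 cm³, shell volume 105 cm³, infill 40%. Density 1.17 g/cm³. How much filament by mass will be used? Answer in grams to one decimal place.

Volume inside the shell = 213 − 105, so 108 cm³.
Infill deposited: 0.40 × 108 → 43.2 cm³.
Total extruded = 105 + 43.2 = 148.2 cm³.
Mass = 148.2 × 1.17, so 173.394 g.

173.4 g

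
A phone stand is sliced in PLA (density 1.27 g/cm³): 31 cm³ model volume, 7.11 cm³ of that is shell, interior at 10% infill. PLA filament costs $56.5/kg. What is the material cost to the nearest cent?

Interior volume = 31 − 7.11, so 23.89 cm³.
Deposited infill = 0.10 × 23.89, so 2.389 cm³.
Deposited volume = 7.11 + 2.389, so 9.499 cm³.
Mass: 9.499 × 1.27 → 12.06373 g.
Cost = 12.06373 g / 1000 × $56.5/kg = $0.68.

$0.68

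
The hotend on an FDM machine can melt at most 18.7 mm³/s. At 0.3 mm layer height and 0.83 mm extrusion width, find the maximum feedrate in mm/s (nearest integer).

Extrusion cross-section = 0.3 × 0.83 = 0.249 mm².
Max speed = 18.7 / 0.249 = 75.10 ≈ 75 mm/s.

75 mm/s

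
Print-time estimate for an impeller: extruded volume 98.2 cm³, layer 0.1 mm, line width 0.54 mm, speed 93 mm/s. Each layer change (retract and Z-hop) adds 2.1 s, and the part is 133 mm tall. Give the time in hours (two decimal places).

Line area = 0.1 × 0.54, so 0.054 mm².
Total extruded path = 98200/0.054 = 1818518.5 mm.
Extrusion time = 1818518.5 / 93 = 19554 s.
Layers = ⌈133/0.1⌉ = 1330.
Non-print overhead = 1330 × 2.1 = 2793 s.
Total = 19554 + 2793 = 22347 s = 6.21 hours.

6.21 hours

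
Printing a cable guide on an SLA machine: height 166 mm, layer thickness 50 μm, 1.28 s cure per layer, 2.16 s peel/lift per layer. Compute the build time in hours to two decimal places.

3.17 hours

Layers = ⌈166/0.05⌉ = 3320.
Per-layer time: 1.28 + 2.16 → 3.44 s.
Total = 3320 × 3.44 = 11420.8 s = 3.17 hours.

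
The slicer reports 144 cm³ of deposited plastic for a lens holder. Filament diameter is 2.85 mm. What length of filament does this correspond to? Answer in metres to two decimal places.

A = π r² = π × 1.425² = 6.3794 mm².
L = 144000 mm³ / 6.3794 mm² = 22572.66 mm, i.e. 22.57 m.

22.57 m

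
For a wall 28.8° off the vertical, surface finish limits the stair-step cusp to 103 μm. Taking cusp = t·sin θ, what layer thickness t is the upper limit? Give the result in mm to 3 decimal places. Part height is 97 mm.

Layer height = cusp / sin(28.8°) = 0.103 / 0.4818 = 0.214 mm.

0.214 mm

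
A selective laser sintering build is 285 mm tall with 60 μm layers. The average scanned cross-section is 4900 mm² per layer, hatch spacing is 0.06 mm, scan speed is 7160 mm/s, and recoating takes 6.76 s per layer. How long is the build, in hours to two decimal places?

23.97 hours

Number of layers: 285 / 0.06 → 4750 (rounded up).
Hatch length per layer = 4900 / 0.06 = 81666.7 mm.
Scan time per layer: 81666.7 / 7160 → 11.406 s.
Time per layer = 11.406 + 6.76 = 18.166 s.
Build time = 4750 × 18.166 = 86288.5 s = 23.97 hours.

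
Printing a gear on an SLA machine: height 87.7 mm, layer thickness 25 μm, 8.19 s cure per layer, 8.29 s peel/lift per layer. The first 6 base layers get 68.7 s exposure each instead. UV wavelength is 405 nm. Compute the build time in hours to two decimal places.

Number of layers: 87.7 / 0.025 → 3508 (rounded up).
Base layers = 6 × (68.7 + 8.29), so 461.94 s.
Remaining layers = 3502 × (8.19 + 8.29), so 57712.96 s.
Total = 461.94 + 57712.96 = 58174.9 s = 16.16 hours.

16.16 hours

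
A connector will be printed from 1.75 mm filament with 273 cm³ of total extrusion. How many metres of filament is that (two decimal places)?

Cross-section of 1.75 mm filament: π·(1.75/2)² = 2.4053 mm².
L = 273000 mm³ / 2.4053 mm² = 113499.36 mm, i.e. 113.50 m.

113.50 m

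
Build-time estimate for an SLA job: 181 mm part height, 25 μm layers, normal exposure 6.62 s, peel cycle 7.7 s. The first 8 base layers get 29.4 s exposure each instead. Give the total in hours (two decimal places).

28.85 hours

Layer count = ceil(181 / 0.025) = 7240.
Burn-in layers = 8 × (29.4 + 7.7) = 296.8 s.
Normal layers: 7232 × (6.62 + 7.7) → 103562.24 s.
Total = 296.8 + 103562.24 = 103859.04 s = 28.85 hours.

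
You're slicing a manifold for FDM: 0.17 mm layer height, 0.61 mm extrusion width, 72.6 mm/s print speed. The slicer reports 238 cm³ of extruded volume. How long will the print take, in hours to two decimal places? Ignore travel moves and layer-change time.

Line area = 0.17 × 0.61 = 0.1037 mm².
Path length: 238000 mm³ / 0.1037 mm² → 2295082 mm.
Time extruding = 2295082 / 72.6 = 31612.7 s.
In the requested units: 31612.7 s = 8.78 hours.

8.78 hours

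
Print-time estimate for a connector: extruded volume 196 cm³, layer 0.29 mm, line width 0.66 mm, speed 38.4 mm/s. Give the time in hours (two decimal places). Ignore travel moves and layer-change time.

Extrusion cross-section = 0.29 × 0.66, so 0.1914 mm².
Toolpath length = 196 cm³ / 0.1914 mm² = 196000 / 0.1914 = 1024033.4 mm.
Print-move time: 1024033.4 / 38.4 → 26667.5 s.
26667.5 s = 7.41 hours.

7.41 hours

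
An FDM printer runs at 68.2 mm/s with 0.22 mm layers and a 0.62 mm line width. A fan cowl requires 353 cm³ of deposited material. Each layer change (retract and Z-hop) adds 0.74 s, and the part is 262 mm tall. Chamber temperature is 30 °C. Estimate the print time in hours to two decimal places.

10.79 hours

Line area: 0.22 × 0.62 → 0.1364 mm².
Toolpath length = 353 cm³ / 0.1364 mm² = 353000 / 0.1364 = 2587976.5 mm.
Time extruding = 2587976.5 / 68.2, so 37946.9 s.
Layer count = ceil(262 / 0.22) = 1191.
Z-hop total: 1191 × 0.74 → 881.34 s.
Altogether 37946.9 + 881.34 = 38828.24 s, i.e. 10.79 hours.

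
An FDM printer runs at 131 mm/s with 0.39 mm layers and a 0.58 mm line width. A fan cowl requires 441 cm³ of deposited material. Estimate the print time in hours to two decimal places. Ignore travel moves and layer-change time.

Extrusion cross-section = 0.39 × 0.58 = 0.2262 mm².
Total extruded path = 441000/0.2262 = 1949602.1 mm.
Time extruding: 1949602.1 / 131 → 14882.5 s.
In the requested units: 14882.5 s = 4.13 hours.

4.13 hours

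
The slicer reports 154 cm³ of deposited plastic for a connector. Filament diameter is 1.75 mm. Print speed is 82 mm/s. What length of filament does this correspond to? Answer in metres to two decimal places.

64.03 m

Cross-section of 1.75 mm filament: π·(1.75/2)² = 2.4053 mm².
Length = 154 cm³ / 2.4053 mm² = 154000 / 2.4053 = 64025.28 mm = 64.03 m.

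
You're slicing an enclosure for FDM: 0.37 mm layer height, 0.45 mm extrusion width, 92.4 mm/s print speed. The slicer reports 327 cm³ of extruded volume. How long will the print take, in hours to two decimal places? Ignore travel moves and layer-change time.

5.90 hours

Extrusion cross-section: 0.37 × 0.45 → 0.1665 mm².
Total extruded path = 327000/0.1665 = 1963964 mm.
Time extruding: 1963964 / 92.4 → 21255 s.
In the requested units: 21255 s = 5.90 hours.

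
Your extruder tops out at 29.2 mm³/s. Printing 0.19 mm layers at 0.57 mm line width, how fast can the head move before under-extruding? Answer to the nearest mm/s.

270 mm/s

Bead cross-section = 0.19 × 0.57, so 0.1083 mm².
Max speed = 29.2 / 0.1083 = 269.62 ≈ 270 mm/s.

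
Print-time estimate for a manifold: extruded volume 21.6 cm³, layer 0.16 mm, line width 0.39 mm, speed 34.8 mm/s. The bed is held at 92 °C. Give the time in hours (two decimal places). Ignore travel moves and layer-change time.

2.76 hours

Bead cross-section = 0.16 × 0.39, so 0.0624 mm².
Path length: 21600 mm³ / 0.0624 mm² → 346153.8 mm.
Print-move time: 346153.8 / 34.8 → 9946.9 s.
In the requested units: 9946.9 s = 2.76 hours.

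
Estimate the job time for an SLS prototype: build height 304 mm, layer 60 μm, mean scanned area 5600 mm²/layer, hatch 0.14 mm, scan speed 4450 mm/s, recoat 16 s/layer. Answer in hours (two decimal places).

Number of layers: 304 / 0.06 → 5067 (rounded up).
Scan path per layer = 5600 / 0.14 = 40000 mm.
Laser time per layer = 40000 / 4450, so 8.9888 s.
Layer cycle: 8.9888 + 16 → 24.9888 s.
Total: 5067 × 24.9888 s = 126618.2496 s → 35.17 hours.

35.17 hours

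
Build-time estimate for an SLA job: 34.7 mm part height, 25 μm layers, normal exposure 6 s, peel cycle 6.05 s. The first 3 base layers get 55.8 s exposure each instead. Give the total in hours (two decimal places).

Layer count = ceil(34.7 / 0.025) = 1388.
Bottom layers = 3 × (55.8 + 6.05) = 185.55 s.
Remaining layers: 1385 × (6 + 6.05) → 16689.25 s.
Total = 185.55 + 16689.25 = 16874.8 s = 4.69 hours.

4.69 hours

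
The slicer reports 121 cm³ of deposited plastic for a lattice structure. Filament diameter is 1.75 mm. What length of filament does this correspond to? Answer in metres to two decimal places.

Cross-section of 1.75 mm filament: π·(1.75/2)² = 2.4053 mm².
L = 121000 mm³ / 2.4053 mm² = 50305.58 mm, i.e. 50.31 m.

50.31 m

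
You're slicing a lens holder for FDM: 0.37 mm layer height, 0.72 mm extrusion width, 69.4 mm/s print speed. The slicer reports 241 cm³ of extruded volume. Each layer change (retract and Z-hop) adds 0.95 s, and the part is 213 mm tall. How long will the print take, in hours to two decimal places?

3.77 hours

Line area: 0.37 × 0.72 → 0.2664 mm².
Total extruded path = 241000/0.2664 = 904654.7 mm.
Print-move time: 904654.7 / 69.4 → 13035.4 s.
Layers = ⌈213/0.37⌉ = 576.
Non-print overhead = 576 × 0.95 = 547.2 s.
Altogether 13035.4 + 547.2 = 13582.6 s, i.e. 3.77 hours.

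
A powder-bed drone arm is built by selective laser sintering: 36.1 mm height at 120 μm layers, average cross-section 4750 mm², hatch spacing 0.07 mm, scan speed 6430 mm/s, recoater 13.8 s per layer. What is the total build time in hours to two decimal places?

Number of layers: 36.1 / 0.12 → 301 (rounded up).
Per-layer scan distance: 4750 / 0.07 → 67857.1 mm.
Per-layer scan time: 67857.1 / 6430 → 10.5532 s.
Time per layer = 10.5532 + 13.8, so 24.3532 s.
301 layers × 24.3532 s/layer = 7330.3132 s, i.e. 2.04 hours.

2.04 hours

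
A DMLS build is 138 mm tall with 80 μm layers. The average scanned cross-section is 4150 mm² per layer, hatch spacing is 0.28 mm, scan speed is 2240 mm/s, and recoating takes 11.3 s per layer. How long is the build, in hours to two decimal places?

8.59 hours

Layer count = ceil(138 / 0.08) = 1725.
Hatch length per layer = 4150 / 0.28, so 14821.4 mm.
Per-layer scan time: 14821.4 / 2240 → 6.6167 s.
Per-layer time = 6.6167 + 11.3 = 17.9167 s.
Build time = 1725 × 17.9167 = 30906.3075 s = 8.59 hours.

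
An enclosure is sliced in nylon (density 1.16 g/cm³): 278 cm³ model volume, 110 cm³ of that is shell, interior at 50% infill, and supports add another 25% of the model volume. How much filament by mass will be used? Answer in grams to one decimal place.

Volume inside the shell: 278 − 110 → 168 cm³.
Infill deposited: 0.50 × 168 → 84 cm³.
Support = 0.25 × 278 = 69.5 cm³.
Total printed volume = 110 + 84 + 69.5, so 263.5 cm³.
Mass = 263.5 × 1.16 = 305.66 g.

305.7 g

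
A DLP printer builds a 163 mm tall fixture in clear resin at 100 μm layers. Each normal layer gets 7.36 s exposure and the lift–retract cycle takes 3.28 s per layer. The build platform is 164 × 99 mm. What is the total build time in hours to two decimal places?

Layer count = ceil(163 / 0.1) = 1630.
Cycle time = 7.36 + 3.28, so 10.64 s.
Total = 1630 × 10.64 = 17343.2 s = 4.82 hours.

4.82 hours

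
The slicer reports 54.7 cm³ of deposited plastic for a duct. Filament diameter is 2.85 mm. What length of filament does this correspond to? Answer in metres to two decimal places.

Filament cross-section = π × (2.85/2)² = 6.3794 mm².
Length = 54.7 cm³ / 6.3794 mm² = 54700 / 6.3794 = 8574.47 mm = 8.57 m.

8.57 m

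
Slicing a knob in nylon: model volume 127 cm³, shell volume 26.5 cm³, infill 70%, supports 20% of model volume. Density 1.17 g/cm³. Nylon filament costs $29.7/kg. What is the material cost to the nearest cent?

Interior volume = 127 − 26.5 = 100.5 cm³.
Infill deposited = 0.70 × 100.5, so 70.35 cm³.
Support: 0.20 × 127 → 25.4 cm³.
Deposited volume = 26.5 + 70.35 + 25.4 = 122.25 cm³.
Mass: 122.25 × 1.17 → 143.0325 g.
At $29.7/kg: 143.0325/1000 × 29.7 = $4.25.

$4.25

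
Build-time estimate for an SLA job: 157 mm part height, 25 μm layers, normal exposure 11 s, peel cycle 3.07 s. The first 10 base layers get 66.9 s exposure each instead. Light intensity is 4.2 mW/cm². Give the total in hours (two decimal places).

Number of layers: 157 / 0.025 → 6280 (rounded up).
Bottom layers = 10 × (66.9 + 3.07), so 699.7 s.
Remaining layers = 6270 × (11 + 3.07), so 88218.9 s.
Total = 699.7 + 88218.9 = 88918.6 s = 24.70 hours.

24.70 hours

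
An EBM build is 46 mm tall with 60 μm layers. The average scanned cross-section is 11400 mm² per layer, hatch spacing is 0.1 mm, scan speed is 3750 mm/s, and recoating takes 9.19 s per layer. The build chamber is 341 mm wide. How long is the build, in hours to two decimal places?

8.43 hours

Layers = ⌈46/0.06⌉ = 767.
Hatch length per layer = 11400 / 0.1, so 114000 mm.
Per-layer scan time = 114000 / 3750 = 30.4 s.
Per-layer time = 30.4 + 9.19 = 39.59 s.
767 layers × 39.59 s/layer = 30365.53 s, i.e. 8.43 hours.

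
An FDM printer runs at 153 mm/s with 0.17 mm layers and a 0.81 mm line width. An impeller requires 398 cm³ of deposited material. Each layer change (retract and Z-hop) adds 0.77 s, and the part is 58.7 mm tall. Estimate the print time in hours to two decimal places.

5.32 hours

Bead cross-section = 0.17 × 0.81 = 0.1377 mm².
Toolpath length = 398 cm³ / 0.1377 mm² = 398000 / 0.1377 = 2890341.3 mm.
Extrusion time: 2890341.3 / 153 → 18891.1 s.
Layers = ⌈58.7/0.17⌉ = 346.
Z-hop total = 346 × 0.77 = 266.42 s.
Altogether 18891.1 + 266.42 = 19157.52 s, i.e. 5.32 hours.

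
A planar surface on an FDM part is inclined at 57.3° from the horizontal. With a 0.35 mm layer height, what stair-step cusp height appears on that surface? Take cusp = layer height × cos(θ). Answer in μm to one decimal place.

cos(57.3°) = 0.5402, so cusp = 0.35 × 0.5402 = 0.18907 mm → 189.1 μm.

189.1 μm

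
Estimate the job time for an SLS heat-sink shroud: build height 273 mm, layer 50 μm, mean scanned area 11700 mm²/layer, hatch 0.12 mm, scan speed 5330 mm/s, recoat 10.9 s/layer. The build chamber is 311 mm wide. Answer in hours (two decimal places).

44.28 hours

Layer count = ceil(273 / 0.05) = 5460.
Hatch length per layer: 11700 / 0.12 → 97500 mm.
Per-layer scan time: 97500 / 5330 → 18.2927 s.
Layer cycle = 18.2927 + 10.9, so 29.1927 s.
Build time = 5460 × 29.1927 = 159392.142 s = 44.28 hours.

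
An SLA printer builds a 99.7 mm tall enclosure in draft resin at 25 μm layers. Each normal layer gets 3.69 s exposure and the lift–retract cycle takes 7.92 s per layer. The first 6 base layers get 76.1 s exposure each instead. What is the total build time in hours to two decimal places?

Number of layers: 99.7 / 0.025 → 3988 (rounded up).
Burn-in layers = 6 × (76.1 + 7.92), so 504.12 s.
Regular layers: 3982 × (3.69 + 7.92) → 46231.02 s.
Total = 504.12 + 46231.02 = 46735.14 s = 12.98 hours.

12.98 hours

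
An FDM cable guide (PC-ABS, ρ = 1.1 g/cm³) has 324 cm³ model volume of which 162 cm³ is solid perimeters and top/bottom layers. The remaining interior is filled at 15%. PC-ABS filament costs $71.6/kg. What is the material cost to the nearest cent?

Infill region: 324 − 162 → 162 cm³.
Infill deposited = 0.15 × 162, so 24.3 cm³.
Total printed volume = 162 + 24.3, so 186.3 cm³.
Mass = 186.3 × 1.1, so 204.93 g.
Cost = 204.93 g / 1000 × $71.6/kg = $14.67.

$14.67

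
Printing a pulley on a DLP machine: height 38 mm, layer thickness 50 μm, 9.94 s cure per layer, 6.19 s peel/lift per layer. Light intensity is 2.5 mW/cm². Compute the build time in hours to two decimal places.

Number of layers: 38 / 0.05 → 760 (rounded up).
Per-layer time: 9.94 + 6.19 → 16.13 s.
Build time: 760 × 16.13 s = 12258.8 s, i.e. 3.41 hours.

3.41 hours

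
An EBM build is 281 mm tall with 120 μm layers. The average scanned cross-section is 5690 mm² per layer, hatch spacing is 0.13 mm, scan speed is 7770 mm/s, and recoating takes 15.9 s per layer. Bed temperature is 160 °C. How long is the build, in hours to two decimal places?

14.01 hours

Number of layers: 281 / 0.12 → 2342 (rounded up).
Hatch length per layer = 5690 / 0.13, so 43769.2 mm.
Per-layer scan time = 43769.2 / 7770, so 5.6331 s.
Time per layer: 5.6331 + 15.9 → 21.5331 s.
2342 layers × 21.5331 s/layer = 50430.5202 s, i.e. 14.01 hours.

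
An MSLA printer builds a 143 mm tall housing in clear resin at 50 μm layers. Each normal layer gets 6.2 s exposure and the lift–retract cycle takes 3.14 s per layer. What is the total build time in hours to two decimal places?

7.42 hours

Layer count = ceil(143 / 0.05) = 2860.
Each layer takes = 6.2 + 3.14, so 9.34 s.
Total = 2860 × 9.34 = 26712.4 s = 7.42 hours.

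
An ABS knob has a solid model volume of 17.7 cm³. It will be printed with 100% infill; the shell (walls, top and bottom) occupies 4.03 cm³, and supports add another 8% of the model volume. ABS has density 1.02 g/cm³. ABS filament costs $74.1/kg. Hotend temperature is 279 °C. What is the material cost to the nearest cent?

Infill region = 17.7 − 4.03, so 13.67 cm³.
Deposited infill = 1.00 × 13.67 = 13.67 cm³.
Support = 0.08 × 17.7 = 1.416 cm³.
Deposited volume = 4.03 + 13.67 + 1.416 = 19.116 cm³.
Mass = 19.116 × 1.02, so 19.49832 g.
At $74.1/kg: 19.49832/1000 × 74.1 = $1.44.

$1.44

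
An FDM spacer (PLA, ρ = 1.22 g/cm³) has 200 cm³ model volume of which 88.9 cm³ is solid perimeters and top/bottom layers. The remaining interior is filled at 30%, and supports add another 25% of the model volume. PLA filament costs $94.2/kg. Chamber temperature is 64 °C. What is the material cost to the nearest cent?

$19.79

Interior volume = 200 − 88.9, so 111.1 cm³.
Infill volume = 0.30 × 111.1, so 33.33 cm³.
Support = 0.25 × 200 = 50 cm³.
Total extruded = 88.9 + 33.33 + 50 = 172.23 cm³.
Mass = 172.23 × 1.22, so 210.1206 g.
Cost = 210.1206 g / 1000 × $94.2/kg = $19.79.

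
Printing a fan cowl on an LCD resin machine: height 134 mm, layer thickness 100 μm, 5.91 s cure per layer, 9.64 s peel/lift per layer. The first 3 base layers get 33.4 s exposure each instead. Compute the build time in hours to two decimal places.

Layer count = ceil(134 / 0.1) = 1340.
Burn-in layers = 3 × (33.4 + 9.64), so 129.12 s.
Normal layers: 1337 × (5.91 + 9.64) → 20790.35 s.
Sum: 129.12 + 20790.35 = 20919.47 s → 5.81 hours.

5.81 hours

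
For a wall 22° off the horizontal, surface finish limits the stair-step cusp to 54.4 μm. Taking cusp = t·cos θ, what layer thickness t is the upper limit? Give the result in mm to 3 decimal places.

t = h_c / cos θ = 0.0544 / 0.9272 = 0.059 mm.

0.059 mm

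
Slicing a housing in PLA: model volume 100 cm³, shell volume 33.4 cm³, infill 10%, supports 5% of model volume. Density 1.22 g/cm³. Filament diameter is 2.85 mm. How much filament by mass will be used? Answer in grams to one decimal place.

Infill region = 100 − 33.4 = 66.6 cm³.
Infill volume = 0.10 × 66.6, so 6.66 cm³.
Support = 0.05 × 100, so 5 cm³.
Total extruded = 33.4 + 6.66 + 5 = 45.06 cm³.
Mass = 45.06 × 1.22 = 54.9732 g.

55.0 g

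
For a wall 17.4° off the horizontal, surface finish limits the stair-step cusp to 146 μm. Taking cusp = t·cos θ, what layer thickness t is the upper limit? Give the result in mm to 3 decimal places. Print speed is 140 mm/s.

cos(17.4°) = 0.9542; t_max = 0.146/0.9542 = 0.153 mm.

0.153 mm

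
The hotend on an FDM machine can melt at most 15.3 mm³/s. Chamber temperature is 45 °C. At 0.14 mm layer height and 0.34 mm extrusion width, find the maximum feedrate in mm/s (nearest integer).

A = 0.14 × 0.34 = 0.0476 mm².
v_max = Q/A = 15.3/0.0476 = 321.43 mm/s → 321 mm/s.

321 mm/s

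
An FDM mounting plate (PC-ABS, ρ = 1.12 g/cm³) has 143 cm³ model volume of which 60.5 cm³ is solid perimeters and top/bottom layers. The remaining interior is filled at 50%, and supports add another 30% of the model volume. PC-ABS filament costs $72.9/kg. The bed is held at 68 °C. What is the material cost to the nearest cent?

Volume inside the shell = 143 − 60.5 = 82.5 cm³.
Infill deposited: 0.50 × 82.5 → 41.25 cm³.
Support = 0.30 × 143, so 42.9 cm³.
Total extruded: 60.5 + 41.25 + 42.9 → 144.65 cm³.
Mass: 144.65 × 1.12 → 162.008 g.
At $72.9/kg: 162.008/1000 × 72.9 = $11.81.

$11.81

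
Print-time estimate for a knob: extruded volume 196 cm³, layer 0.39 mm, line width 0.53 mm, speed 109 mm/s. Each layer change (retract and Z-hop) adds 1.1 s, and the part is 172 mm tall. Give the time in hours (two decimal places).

2.55 hours

Bead cross-section = 0.39 × 0.53 = 0.2067 mm².
Toolpath length = 196 cm³ / 0.2067 mm² = 196000 / 0.2067 = 948234.2 mm.
Extrusion time: 948234.2 / 109 → 8699.4 s.
Layers = ⌈172/0.39⌉ = 442.
Z-hop total: 442 × 1.1 → 486.2 s.
Total = 8699.4 + 486.2 = 9185.6 s = 2.55 hours.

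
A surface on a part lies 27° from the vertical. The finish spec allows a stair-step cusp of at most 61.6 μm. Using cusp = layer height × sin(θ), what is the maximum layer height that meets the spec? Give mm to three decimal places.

0.136 mm

t = h_c / sin θ = 0.0616 / 0.4540 = 0.136 mm.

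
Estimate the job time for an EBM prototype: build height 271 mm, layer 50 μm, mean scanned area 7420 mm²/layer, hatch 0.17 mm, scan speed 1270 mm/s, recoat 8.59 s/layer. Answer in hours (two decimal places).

64.68 hours

Number of layers: 271 / 0.05 → 5420 (rounded up).
Scan path per layer = 7420 / 0.17, so 43647.1 mm.
Beam time per layer = 43647.1 / 1270 = 34.3678 s.
Per-layer time = 34.3678 + 8.59, so 42.9578 s.
Total: 5420 × 42.9578 s = 232831.276 s → 64.68 hours.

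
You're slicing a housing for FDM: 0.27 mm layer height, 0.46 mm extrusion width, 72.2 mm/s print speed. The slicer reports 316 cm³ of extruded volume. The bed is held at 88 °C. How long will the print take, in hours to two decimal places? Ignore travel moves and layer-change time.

Extrusion cross-section = 0.27 × 0.46, so 0.1242 mm².
Total extruded path = 316000/0.1242 = 2544283.4 mm.
Extrusion time = 2544283.4 / 72.2, so 35239.4 s.
Converting: 35239.4 s = 9.79 hours.

9.79 hours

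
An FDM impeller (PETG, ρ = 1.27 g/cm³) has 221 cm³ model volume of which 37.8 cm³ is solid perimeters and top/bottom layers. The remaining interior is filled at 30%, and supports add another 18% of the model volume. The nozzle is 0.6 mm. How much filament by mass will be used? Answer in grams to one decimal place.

Interior volume: 221 − 37.8 → 183.2 cm³.
Infill deposited: 0.30 × 183.2 → 54.96 cm³.
Support = 0.18 × 221, so 39.78 cm³.
Total printed volume = 37.8 + 54.96 + 39.78, so 132.54 cm³.
Mass = 132.54 × 1.27, so 168.3258 g.

168.3 g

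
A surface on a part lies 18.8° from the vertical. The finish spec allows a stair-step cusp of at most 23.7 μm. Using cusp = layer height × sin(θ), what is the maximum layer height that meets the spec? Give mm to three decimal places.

0.074 mm

sin(18.8°) = 0.3223; t_max = 0.0237/0.3223 = 0.074 mm.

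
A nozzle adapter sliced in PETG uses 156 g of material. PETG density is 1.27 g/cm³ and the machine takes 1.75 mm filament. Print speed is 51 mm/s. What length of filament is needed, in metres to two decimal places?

51.07 m

Extruded volume: 156/1.27 = 122.8346 cm³ (122834.6 mm³).
A = π r² = π × 0.875² = 2.4053 mm².
Length = 122834.6 / 2.4053 = 51068.31 mm = 51.07 m.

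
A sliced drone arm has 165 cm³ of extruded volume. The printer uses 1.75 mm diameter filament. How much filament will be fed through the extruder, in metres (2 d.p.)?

A = π r² = π × 0.875² = 2.4053 mm².
Length = 165 cm³ / 2.4053 mm² = 165000 / 2.4053 = 68598.51 mm = 68.60 m.

68.60 m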